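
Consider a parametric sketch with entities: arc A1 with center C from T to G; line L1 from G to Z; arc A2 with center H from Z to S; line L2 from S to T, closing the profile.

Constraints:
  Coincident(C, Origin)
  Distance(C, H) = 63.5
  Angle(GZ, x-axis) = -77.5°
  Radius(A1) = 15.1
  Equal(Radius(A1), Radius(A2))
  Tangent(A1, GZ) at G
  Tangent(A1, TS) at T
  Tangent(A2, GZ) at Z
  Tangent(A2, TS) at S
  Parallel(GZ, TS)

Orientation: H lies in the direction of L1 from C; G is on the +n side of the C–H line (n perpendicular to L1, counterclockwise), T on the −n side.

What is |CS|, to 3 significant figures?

65.3

The slot axis is L1's direction at -77.5°, so u = (cos -77.5°, sin -77.5°) = (0.216, -0.976) and n = (−sin -77.5°, cos -77.5°) = (0.976, 0.216). C is at the origin and H lies 63.5 along u from C, so H = 63.5·u = (13.7, -62.0). Tangency of A1 to both parallel lines with radius 15.1 puts G and T at C ± 15.1·n: G = (14.7, 3.27), T = (-14.7, -3.27). Equal radii place Z and S the same way about H: Z = H + 15.1·n = (28.5, -58.7), S = H − 15.1·n = (-0.998, -65.3). Then |CS| = |S − C| = 65.3.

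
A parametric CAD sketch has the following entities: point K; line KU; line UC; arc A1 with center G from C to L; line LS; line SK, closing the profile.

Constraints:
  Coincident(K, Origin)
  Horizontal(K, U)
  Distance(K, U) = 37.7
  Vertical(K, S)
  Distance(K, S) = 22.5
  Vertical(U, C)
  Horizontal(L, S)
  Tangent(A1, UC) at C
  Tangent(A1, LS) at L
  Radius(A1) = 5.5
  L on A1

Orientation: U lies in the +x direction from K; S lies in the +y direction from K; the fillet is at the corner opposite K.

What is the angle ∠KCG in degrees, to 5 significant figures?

24.272°

K is at the origin; KU is horizontal with |KU| = 37.7 and U on the +x side, so U = (37.700, 0.0000). KS is vertical with |KS| = 22.5 and S on the +y side, so S = (0.0000, 22.500). The virtual corner opposite K is at (37.700, 22.500). Since A1 is tangent to UC there, GC ⟂ UC and the tangent condition forces GL to be normal to LS, with radius 5.5, so the center G sits 5.5 in from both sides at G = (32.200, 17.000). That places the tangent points at C = (37.700, 17.000) on UC and L = (32.200, 22.500) on LS. Then cos ∠KCG = CK·CG / (|CK||CG|), giving 24.272°.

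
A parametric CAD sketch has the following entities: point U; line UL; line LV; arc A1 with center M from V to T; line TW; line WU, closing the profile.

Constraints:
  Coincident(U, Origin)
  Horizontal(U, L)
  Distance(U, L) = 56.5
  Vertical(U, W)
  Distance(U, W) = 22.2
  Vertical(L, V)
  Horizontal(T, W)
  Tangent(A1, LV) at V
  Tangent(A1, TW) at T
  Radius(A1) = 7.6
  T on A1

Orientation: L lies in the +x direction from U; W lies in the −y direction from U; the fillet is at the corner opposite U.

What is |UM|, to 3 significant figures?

51.0

U is at the origin; UL is horizontal with |UL| = 56.5 and L on the +x side, so L = (56.5, 0.00). UW is vertical with |UW| = 22.2 and W on the −y side, so W = (0.00, -22.2). The virtual corner opposite U is at (56.5, -22.2). The tangent condition forces MV to be normal to LV and since A1 is tangent to TW there, MT ⟂ TW, with radius 7.6, so the center M sits 7.6 in from both sides at M = (48.9, -14.6). Then |UM| = |M − U| = 51.0.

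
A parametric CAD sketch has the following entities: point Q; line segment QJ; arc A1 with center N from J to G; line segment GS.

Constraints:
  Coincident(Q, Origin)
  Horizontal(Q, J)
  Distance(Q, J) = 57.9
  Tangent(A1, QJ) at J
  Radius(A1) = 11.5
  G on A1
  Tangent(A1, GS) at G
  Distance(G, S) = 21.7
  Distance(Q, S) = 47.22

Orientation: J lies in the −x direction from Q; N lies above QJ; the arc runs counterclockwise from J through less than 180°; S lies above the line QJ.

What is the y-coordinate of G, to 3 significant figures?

6.98

Q is at the origin; QJ is horizontal with |QJ| = 57.9 and J on the −x side, so J = (-57.9, 0.00). A1 meets QJ tangentially, so NJ is at right angles to QJ, so N = J + (0, 11.5) = (-57.9, 11.5). Since NG ⟂ GS (tangency), |NS| = √(11.5² + 21.7²) = 24.6 regardless of where G sits on A1. So S lies on both circle(Q, 47.22) and circle(N, 24.6); the above-QJ intersection is S = (-38.8, 26.9). G is the foot of the tangent from S: G = (-47.3, 6.98).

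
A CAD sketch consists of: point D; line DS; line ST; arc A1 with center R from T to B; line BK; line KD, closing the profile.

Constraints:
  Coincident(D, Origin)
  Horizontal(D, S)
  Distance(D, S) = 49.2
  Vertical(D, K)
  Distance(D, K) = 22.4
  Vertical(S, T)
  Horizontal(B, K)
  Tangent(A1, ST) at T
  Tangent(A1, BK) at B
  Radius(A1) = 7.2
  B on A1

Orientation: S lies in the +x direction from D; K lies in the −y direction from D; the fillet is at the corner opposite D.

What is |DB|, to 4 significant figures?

47.60

The virtual corner opposite D is at (49.20, -22.40). A1 meets ST tangentially, so RT is at right angles to ST and the tangent condition forces RB to be normal to BK, with radius 7.2, so the center R sits 7.2 in from both sides at R = (42.00, -15.20). That places the tangent points at T = (49.20, -15.20) on ST and B = (42.00, -22.40) on BK. Then |DB| = |B − D| = 47.60.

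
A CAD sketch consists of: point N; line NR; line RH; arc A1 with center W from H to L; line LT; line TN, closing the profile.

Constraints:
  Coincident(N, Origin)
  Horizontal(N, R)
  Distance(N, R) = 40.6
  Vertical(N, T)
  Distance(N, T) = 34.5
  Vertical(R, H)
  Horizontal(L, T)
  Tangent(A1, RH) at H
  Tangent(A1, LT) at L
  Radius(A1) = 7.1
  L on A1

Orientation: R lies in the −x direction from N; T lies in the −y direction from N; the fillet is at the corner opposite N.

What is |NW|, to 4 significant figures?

43.28

N is at the origin; NR is horizontal with |NR| = 40.6 and R on the −x side, so R = (-40.60, 0.000). NT is vertical with |NT| = 34.5 and T on the −y side, so T = (0.000, -34.50). The virtual corner opposite N is at (-40.60, -34.50). Tangency of A1 to RH means the radius WH is perpendicular to RH and tangency of A1 to LT means the radius WL is perpendicular to LT, with radius 7.1, so the center W sits 7.1 in from both sides at W = (-33.50, -27.40). Then |NW| = |W − N| = 43.28.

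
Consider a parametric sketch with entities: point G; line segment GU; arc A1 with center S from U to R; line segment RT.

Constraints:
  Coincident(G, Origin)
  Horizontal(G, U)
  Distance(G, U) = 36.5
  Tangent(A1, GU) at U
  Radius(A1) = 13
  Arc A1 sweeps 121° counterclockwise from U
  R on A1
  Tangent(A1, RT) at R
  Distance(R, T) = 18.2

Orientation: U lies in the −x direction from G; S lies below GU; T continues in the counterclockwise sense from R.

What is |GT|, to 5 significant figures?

52.061

On A1, U sits at bearing 90° from S; a 121° counterclockwise sweep puts R at bearing 211°, so R = S + 13.0·(cos 211°, sin 211°) = (-47.643, -19.695). The tangent condition forces SR to be normal to RT, so RT runs along (−sin 211°, cos 211°); with |RT| = 18.2, T = (-38.269, -35.296). Then |GT| = |T − G| = 52.061.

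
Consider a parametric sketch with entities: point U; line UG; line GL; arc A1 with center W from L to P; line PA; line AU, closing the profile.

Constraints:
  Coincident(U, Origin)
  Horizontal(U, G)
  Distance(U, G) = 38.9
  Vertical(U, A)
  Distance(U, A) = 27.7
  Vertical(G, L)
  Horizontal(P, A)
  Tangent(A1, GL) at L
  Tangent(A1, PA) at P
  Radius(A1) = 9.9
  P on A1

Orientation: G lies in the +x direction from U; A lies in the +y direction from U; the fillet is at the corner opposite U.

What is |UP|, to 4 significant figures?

40.10

The virtual corner opposite U is at (38.90, 27.70). Since A1 is tangent to GL there, WL ⟂ GL and since A1 is tangent to PA there, WP ⟂ PA, with radius 9.9, so the center W sits 9.9 in from both sides at W = (29.00, 17.80). That places the tangent points at L = (38.90, 17.80) on GL and P = (29.00, 27.70) on PA. Then |UP| = |P − U| = 40.10.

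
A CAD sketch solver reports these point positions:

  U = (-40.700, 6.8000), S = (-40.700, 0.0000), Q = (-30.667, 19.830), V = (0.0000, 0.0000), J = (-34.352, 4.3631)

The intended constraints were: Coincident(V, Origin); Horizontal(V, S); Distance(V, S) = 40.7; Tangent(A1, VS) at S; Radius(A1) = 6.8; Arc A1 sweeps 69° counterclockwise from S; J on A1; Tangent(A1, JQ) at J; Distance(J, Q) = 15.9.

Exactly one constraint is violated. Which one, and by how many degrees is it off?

Tangent(A1, JQ) at J — off by 7.60°.

V = (0.00, 0.00) ✓; V.y = 0.00, S.y = 0.00 ✓; |VS| = 40.70 ✓; ∠(US, SV) = 90.00° ✓; |US| = 6.800 ✓; bearing(U→J) − bearing(U→S) = 69.00° ✓; |UJ| = 6.800 ✓; ∠(UJ, JQ) = 82.40° ✗; |JQ| = 15.90 ✓.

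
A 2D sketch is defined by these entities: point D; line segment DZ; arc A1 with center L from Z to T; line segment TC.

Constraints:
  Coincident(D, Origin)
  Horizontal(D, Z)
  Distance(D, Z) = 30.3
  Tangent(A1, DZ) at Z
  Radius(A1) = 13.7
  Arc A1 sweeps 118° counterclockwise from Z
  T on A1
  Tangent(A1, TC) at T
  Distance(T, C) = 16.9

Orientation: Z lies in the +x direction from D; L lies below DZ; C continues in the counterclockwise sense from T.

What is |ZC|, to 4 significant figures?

35.30

On A1, Z sits at bearing 90° from L; a 118° counterclockwise sweep puts T at bearing 208°, so T = L + 13.7·(cos 208°, sin 208°) = (18.20, -20.13). A1 meets TC tangentially, so LT is at right angles to TC, so TC runs along (−sin 208°, cos 208°); with |TC| = 16.9, C = (26.14, -35.05). Then |ZC| = |C − Z| = 35.30.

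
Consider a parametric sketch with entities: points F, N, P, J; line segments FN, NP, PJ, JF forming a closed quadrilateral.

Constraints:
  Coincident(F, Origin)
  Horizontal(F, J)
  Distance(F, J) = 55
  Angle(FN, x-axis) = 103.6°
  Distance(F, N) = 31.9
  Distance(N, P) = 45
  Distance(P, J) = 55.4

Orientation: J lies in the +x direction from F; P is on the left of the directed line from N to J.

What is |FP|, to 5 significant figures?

60.532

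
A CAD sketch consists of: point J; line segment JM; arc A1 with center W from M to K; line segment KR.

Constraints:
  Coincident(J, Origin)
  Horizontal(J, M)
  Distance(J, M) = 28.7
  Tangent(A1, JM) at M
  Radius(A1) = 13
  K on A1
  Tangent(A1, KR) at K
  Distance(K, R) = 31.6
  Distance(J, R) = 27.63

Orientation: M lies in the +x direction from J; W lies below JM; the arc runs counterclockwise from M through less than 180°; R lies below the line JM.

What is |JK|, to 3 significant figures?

19.6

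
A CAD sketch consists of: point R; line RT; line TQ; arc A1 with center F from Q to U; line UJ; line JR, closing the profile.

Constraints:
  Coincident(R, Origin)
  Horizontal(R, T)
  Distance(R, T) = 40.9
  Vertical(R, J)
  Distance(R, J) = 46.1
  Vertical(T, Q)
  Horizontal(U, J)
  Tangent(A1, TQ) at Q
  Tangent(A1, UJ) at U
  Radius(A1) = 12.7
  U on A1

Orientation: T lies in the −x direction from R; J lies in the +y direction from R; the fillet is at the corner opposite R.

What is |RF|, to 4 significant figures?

43.71

R is at the origin; R and T share the same y with |RT| = 40.9 and T on the −x side, so T = (-40.90, 0.000). RJ is vertical with |RJ| = 46.1 and J on the +y side, so J = (0.000, 46.10). The virtual corner opposite R is at (-40.90, 46.10). The tangent condition forces FQ to be normal to TQ and since A1 is tangent to UJ there, FU ⟂ UJ, with radius 12.7, so the center F sits 12.7 in from both sides at F = (-28.20, 33.40). Then |RF| = |F − R| = 43.71.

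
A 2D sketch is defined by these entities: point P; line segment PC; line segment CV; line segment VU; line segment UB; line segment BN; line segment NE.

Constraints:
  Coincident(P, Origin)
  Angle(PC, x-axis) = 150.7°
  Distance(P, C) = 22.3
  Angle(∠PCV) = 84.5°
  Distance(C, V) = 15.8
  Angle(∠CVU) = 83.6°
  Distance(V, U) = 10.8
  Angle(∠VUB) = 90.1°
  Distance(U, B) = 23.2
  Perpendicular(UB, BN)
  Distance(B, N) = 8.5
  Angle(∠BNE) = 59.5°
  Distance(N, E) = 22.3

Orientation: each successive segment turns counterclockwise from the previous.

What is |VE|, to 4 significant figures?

14.19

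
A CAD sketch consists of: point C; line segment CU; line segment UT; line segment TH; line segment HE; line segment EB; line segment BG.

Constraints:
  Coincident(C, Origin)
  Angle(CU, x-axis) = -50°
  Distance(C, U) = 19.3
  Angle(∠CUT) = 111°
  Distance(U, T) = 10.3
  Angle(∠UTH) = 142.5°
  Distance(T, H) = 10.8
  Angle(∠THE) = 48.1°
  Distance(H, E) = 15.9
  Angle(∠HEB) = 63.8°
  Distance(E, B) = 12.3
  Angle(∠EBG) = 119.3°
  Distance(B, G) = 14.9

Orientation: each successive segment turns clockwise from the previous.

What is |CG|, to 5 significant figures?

36.764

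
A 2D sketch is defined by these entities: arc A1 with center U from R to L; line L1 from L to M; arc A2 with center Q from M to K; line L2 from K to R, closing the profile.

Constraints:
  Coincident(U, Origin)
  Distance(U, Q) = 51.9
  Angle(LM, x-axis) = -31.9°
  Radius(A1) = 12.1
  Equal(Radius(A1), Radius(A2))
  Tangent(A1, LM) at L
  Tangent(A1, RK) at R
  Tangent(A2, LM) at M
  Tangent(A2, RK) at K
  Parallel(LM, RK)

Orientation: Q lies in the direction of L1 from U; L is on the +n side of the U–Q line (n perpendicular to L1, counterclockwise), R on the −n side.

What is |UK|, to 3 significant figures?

53.3

The slot axis is L1's direction at -31.9°, so u = (cos -31.9°, sin -31.9°) = (0.849, -0.528) and n = (−sin -31.9°, cos -31.9°) = (0.528, 0.849). U is at the origin and Q lies 51.9 along u from U, so Q = 51.9·u = (44.1, -27.4). Tangency of A1 to both parallel lines with radius 12.1 puts L and R at U ± 12.1·n: L = (6.39, 10.3), R = (-6.39, -10.3). Equal radii place M and K the same way about Q: M = Q + 12.1·n = (50.5, -17.2), K = Q − 12.1·n = (37.7, -37.7). Then |UK| = |K − U| = 53.3.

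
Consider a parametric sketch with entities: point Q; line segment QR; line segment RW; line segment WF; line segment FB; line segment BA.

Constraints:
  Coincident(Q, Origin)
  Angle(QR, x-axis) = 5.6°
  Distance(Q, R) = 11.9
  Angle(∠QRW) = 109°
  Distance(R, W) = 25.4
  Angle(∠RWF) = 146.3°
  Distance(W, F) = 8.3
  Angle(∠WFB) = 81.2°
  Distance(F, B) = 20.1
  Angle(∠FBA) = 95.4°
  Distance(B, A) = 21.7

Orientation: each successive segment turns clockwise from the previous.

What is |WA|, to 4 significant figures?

24.80

Q is at the origin; QR runs at 5.6° with length 11.9, so R = (11.84, 1.161). ∠QRW = 109.0° gives RW at -65.40° from the x-axis; with |RW| = 25.4, W = (22.42, -21.93). ∠RWF = 146.3° gives WF at -99.10° from the x-axis; with |WF| = 8.3, F = (21.10, -30.13). ∠WFB = 81.2° gives FB at 162.1° from the x-axis; with |FB| = 20.1, B = (1.977, -23.95). ∠FBA = 95.4° gives BA at 77.50° from the x-axis; with |BA| = 21.7, A = (6.674, -2.765). Then |WA| = |A − W| = 24.80.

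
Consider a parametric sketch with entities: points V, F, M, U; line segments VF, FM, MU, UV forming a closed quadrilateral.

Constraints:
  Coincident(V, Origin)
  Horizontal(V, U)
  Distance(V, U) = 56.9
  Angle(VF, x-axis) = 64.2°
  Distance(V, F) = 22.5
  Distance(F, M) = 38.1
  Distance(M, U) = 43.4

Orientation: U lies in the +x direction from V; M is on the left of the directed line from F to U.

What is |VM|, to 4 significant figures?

58.45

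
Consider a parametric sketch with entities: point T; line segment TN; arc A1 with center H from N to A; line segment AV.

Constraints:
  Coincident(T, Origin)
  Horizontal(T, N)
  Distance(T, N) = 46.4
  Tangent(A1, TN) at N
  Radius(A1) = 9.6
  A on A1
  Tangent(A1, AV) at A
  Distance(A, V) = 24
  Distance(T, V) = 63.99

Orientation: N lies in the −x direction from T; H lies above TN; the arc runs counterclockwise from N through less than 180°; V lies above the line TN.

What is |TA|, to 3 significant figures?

42.0

T is at the origin; T and N share the same y with |TN| = 46.4 and N on the −x side, so N = (-46.4, 0.00). Since A1 is tangent to TN there, HN ⟂ TN, so H = N + (0, 9.6) = (-46.4, 9.60). Since HA ⟂ AV (tangency), |HV| = √(9.6² + 24.0²) = 25.8 regardless of where A sits on A1. So V lies on both circle(T, 63.99) and circle(H, 25.8); the above-TN intersection is V = (-54.0, 34.3). A is the foot of the tangent from V: A = (-38.9, 15.6).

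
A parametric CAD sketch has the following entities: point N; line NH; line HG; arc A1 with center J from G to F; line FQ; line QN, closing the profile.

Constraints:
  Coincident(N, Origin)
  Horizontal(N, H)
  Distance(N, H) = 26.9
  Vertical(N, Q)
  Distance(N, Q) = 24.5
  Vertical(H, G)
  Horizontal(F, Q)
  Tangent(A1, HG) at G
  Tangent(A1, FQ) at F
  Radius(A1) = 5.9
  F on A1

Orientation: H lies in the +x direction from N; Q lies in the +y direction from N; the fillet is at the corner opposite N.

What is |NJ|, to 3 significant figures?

28.1

N and Q share the same x with |NQ| = 24.5 and Q on the +y side, so Q = (0.00, 24.5). The virtual corner opposite N is at (26.9, 24.5). Tangency of A1 to HG means the radius JG is perpendicular to HG and tangency of A1 to FQ means the radius JF is perpendicular to FQ, with radius 5.9, so the center J sits 5.9 in from both sides at J = (21.0, 18.6). Then |NJ| = |J − N| = 28.1.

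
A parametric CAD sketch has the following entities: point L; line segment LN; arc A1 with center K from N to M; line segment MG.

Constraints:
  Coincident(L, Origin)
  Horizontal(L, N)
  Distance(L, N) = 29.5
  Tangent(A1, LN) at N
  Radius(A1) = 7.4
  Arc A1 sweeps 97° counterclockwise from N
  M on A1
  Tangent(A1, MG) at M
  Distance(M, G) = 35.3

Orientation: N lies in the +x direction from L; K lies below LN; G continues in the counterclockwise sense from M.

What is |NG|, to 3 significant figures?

43.4

On A1, N sits at bearing 90° from K; a 97° counterclockwise sweep puts M at bearing 187°, so M = K + 7.4·(cos 187°, sin 187°) = (22.2, -8.30). The tangent condition forces KM to be normal to MG, so MG runs along (−sin 187°, cos 187°); with |MG| = 35.3, G = (26.5, -43.3). Then |NG| = |G − N| = 43.4.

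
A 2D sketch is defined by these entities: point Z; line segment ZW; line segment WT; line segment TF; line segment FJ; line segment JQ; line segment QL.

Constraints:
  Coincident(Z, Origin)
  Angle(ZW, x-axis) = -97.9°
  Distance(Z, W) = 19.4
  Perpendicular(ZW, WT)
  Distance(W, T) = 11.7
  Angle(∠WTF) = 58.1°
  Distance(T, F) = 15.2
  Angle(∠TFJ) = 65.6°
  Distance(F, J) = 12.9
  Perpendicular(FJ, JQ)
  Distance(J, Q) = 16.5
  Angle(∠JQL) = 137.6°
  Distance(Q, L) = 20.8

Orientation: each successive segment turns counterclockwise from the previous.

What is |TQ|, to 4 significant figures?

7.134

Z is at the origin; ZW runs at -97.9° with length 19.4, so W = (-2.666, -19.22). ZW ⟂ WT, so WT runs at -7.900°; with |WT| = 11.7, T = (8.923, -20.82). ∠WTF = 58.1° gives TF at 114.0° from the x-axis; with |TF| = 15.2, F = (2.740, -6.938). ∠TFJ = 65.6° gives FJ at -131.6° from the x-axis; with |FJ| = 12.9, J = (-5.825, -16.58). FJ ⟂ JQ, so JQ runs at -41.60°; with |JQ| = 16.5, Q = (6.514, -27.54). Then |TQ| = |Q − T| = 7.134.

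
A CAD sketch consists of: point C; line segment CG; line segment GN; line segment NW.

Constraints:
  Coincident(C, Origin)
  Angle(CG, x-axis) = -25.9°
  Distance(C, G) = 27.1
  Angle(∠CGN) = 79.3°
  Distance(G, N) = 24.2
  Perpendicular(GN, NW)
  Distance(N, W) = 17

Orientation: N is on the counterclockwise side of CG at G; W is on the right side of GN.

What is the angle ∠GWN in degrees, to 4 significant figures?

54.91°

C is at the origin; CG runs at -25.9° with length 27.1, so G = 27.1·(cos -25.9°, sin -25.9°) = (24.38, -11.84). ∠CGN = 79.3°, so GN runs at -25.9° + (180° − 79.3°) = 74.80° from the x-axis; with |GN| = 24.2, N = G + 24.2·(cos 74.80°, sin 74.80°) = (30.72, 11.52). GN is perpendicular to NW; with |NW| = 17.0 on the right of GN, W = N + 17.0·(0.9650, -0.2622) = (47.13, 7.059). Then cos ∠GWN = WG·WN / (|WG||WN|), giving 54.91°.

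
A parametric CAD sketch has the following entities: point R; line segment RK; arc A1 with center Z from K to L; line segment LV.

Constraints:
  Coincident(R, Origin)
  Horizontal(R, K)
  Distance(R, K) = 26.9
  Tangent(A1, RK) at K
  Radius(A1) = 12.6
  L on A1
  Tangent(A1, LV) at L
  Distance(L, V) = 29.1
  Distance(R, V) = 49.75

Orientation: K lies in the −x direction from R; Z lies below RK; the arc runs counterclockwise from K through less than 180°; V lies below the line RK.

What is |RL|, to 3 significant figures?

42.3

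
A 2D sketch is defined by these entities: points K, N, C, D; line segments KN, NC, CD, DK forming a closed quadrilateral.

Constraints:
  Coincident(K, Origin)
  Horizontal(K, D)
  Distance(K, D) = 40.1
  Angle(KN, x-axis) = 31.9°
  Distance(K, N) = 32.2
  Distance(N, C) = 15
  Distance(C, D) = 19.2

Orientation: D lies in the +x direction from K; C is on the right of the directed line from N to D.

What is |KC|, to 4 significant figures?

21.45

Checks: K = (0.00, 0.00) ✓; |NC| = 15.00 ✓; |CD| = 19.20 ✓.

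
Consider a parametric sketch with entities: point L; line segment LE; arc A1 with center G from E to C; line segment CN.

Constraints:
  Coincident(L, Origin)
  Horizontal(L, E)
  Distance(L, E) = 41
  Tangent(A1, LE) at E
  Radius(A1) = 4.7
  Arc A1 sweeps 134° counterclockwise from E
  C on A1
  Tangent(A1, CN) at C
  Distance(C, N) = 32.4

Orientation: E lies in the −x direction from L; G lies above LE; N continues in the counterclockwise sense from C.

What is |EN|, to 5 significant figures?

36.657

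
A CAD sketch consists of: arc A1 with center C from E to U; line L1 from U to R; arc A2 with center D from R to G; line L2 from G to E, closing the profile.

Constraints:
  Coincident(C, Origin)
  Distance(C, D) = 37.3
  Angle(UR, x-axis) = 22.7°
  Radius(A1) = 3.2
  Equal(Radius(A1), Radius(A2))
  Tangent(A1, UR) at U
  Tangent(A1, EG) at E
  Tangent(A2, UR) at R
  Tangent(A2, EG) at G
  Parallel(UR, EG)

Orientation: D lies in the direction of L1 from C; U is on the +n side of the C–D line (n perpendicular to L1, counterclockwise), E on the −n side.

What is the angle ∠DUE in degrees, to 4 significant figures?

85.10°

The slot axis is L1's direction at 22.7°, so u = (cos 22.7°, sin 22.7°) = (0.9225, 0.3859) and n = (−sin 22.7°, cos 22.7°) = (-0.3859, 0.9225). C is at the origin and D lies 37.3 along u from C, so D = 37.3·u = (34.41, 14.39). Tangency of A1 to both parallel lines with radius 3.2 puts U and E at C ± 3.2·n: U = (-1.235, 2.952), E = (1.235, -2.952). Then cos ∠DUE = UD·UE / (|UD||UE|), giving 85.10°.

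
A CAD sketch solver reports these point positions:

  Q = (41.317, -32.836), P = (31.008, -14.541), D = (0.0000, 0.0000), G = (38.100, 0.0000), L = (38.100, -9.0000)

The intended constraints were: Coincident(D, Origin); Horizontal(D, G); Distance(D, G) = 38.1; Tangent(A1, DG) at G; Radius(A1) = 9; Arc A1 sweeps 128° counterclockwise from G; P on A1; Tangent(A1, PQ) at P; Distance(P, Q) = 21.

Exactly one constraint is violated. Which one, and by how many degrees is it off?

Tangent(A1, PQ) at P — off by 8.60°.

D = (0.00, 0.00) ✓; D.y = 0.00, G.y = 0.00 ✓; |DG| = 38.10 ✓; ∠(LG, GD) = 90.00° ✓; |LG| = 9.000 ✓; bearing(L→P) − bearing(L→G) = 128.0° ✓; |LP| = 9.000 ✓; ∠(LP, PQ) = 98.60° ✗; |PQ| = 21.00 ✓.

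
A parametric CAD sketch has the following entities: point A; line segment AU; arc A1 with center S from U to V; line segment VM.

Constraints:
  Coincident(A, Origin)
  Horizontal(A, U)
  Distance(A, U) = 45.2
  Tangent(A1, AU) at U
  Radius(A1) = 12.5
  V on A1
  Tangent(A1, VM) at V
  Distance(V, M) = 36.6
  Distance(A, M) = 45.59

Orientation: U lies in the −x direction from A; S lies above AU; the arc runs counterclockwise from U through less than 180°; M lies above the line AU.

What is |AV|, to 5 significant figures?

34.546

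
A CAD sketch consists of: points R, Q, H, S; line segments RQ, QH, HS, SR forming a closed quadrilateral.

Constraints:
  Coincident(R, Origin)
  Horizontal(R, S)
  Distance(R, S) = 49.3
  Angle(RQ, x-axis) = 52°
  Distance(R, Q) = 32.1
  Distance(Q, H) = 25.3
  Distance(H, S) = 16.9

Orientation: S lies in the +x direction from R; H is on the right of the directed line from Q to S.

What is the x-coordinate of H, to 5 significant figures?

32.789

Checks: R.y = 0.00, S.y = 0.00 ✓; |QH| = 25.30 ✓; |HS| = 16.90 ✓.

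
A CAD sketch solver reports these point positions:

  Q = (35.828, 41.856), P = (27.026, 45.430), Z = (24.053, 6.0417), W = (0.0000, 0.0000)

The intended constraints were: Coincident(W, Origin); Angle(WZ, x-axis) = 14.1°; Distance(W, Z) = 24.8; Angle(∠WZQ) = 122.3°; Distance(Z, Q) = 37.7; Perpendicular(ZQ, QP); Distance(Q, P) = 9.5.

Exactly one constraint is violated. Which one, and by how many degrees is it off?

Perpendicular(ZQ, QP) — off by 3.90°.

W = (0.00, 0.00) ✓; WZ at 14.10° ✓; |WZ| = 24.80 ✓; ∠WZQ = 122.3° ✓; |ZQ| = 37.70 ✓; ∠(ZQ, QP) = 86.10° ✗; |QP| = 9.500 ✓.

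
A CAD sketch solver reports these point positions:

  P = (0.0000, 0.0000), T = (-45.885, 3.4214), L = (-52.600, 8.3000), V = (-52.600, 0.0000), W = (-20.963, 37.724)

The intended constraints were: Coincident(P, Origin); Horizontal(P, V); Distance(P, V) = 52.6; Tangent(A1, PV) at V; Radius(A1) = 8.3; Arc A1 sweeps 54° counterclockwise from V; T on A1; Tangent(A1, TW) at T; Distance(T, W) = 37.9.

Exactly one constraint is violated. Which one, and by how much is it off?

Distance(T, W) = 37.9 — off by 4.50.

P = (0.00, 0.00) ✓; P.y = 0.00, V.y = 0.00 ✓; |PV| = 52.60 ✓; ∠(LV, VP) = 90.00° ✓; |LV| = 8.300 ✓; bearing(L→T) − bearing(L→V) = 54.00° ✓; |LT| = 8.300 ✓; ∠(LT, TW) = 90.00° ✓; |TW| = 42.40 ✗.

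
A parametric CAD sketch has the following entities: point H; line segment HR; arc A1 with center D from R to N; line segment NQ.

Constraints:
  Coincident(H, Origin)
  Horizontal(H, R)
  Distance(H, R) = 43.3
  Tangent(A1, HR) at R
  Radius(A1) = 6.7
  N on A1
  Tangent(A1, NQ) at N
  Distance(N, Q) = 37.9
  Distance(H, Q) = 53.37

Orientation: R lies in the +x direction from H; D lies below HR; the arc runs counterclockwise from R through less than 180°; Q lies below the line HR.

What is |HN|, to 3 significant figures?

37.1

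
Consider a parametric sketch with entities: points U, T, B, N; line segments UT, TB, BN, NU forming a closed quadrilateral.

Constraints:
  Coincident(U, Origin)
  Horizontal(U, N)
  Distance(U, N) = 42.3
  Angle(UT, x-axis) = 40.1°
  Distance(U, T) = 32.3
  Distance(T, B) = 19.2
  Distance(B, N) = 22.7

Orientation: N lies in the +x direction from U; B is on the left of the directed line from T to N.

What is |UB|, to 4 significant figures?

49.33

Checks: |TB| = 19.20 ✓; |BN| = 22.70 ✓.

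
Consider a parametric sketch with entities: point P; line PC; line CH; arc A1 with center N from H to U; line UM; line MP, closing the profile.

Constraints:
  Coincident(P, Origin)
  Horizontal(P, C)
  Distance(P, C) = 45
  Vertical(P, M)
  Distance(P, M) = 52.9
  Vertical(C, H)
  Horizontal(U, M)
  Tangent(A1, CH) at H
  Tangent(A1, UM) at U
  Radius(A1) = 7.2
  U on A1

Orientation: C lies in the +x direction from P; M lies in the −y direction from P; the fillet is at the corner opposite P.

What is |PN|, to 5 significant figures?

59.307

P is at the origin; PC is horizontal with |PC| = 45.0 and C on the +x side, so C = (45.000, 0.0000). P and M share the same x with |PM| = 52.9 and M on the −y side, so M = (0.0000, -52.900). The virtual corner opposite P is at (45.000, -52.900). A1 meets CH tangentially, so NH is at right angles to CH and since A1 is tangent to UM there, NU ⟂ UM, with radius 7.2, so the center N sits 7.2 in from both sides at N = (37.800, -45.700). Then |PN| = |N − P| = 59.307.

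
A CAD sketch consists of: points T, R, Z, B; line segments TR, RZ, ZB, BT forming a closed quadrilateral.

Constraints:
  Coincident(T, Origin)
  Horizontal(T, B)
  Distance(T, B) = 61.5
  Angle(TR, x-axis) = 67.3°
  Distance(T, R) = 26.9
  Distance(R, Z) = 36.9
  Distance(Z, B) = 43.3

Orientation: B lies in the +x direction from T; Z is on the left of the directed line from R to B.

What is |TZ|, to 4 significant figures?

59.36

T is at the origin; T and B share the same y with |TB| = 61.5 and B in +x, so B = (61.5, 0). TR runs at 67.3° with |TR| = 26.9, so R = (10.38, 24.82). Z is determined by |RZ| = 36.9 and |ZB| = 43.3 together: it lies at the intersection of circle(R, 36.9) and circle(B, 43.3). With |RB| = 56.82, the foot of the radical line on RB is 23.90 from R and the perpendicular offset is √(36.9² − 23.90²) = 28.12. Taking the left-of-RB solution: Z = (44.16, 39.68).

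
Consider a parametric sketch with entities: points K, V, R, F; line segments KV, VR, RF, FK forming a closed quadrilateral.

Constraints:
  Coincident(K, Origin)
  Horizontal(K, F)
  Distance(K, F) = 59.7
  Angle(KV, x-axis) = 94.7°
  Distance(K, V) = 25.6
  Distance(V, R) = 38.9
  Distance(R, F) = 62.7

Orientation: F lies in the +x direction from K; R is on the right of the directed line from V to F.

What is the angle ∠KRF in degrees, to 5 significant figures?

71.047°

K is at the origin; K and F share the same y with |KF| = 59.7 and F in +x, so F = (59.7, 0). KV runs at 94.7° with |KV| = 25.6, so V = (-2.0976, 25.514). R is determined by |VR| = 38.9 and |RF| = 62.7 together: it lies at the intersection of circle(V, 38.9) and circle(F, 62.7). With |VF| = 66.857, the foot of the radical line on VF is 15.345 from V and the perpendicular offset is √(38.9² − 15.345²) = 35.746. Taking the right-of-VF solution: R = (-1.5552, -13.382).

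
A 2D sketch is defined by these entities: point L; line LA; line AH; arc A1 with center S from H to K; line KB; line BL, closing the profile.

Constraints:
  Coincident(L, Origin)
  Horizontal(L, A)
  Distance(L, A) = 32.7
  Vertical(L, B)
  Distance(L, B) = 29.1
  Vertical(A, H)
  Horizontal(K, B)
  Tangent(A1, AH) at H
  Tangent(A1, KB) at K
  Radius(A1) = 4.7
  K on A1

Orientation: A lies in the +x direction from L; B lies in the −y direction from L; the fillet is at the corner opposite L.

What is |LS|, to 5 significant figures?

37.140

L and B share the same x with |LB| = 29.1 and B on the −y side, so B = (0.0000, -29.100). The virtual corner opposite L is at (32.700, -29.100). A1 meets AH tangentially, so SH is at right angles to AH and tangency of A1 to KB means the radius SK is perpendicular to KB, with radius 4.7, so the center S sits 4.7 in from both sides at S = (28.000, -24.400). Then |LS| = |S − L| = 37.140.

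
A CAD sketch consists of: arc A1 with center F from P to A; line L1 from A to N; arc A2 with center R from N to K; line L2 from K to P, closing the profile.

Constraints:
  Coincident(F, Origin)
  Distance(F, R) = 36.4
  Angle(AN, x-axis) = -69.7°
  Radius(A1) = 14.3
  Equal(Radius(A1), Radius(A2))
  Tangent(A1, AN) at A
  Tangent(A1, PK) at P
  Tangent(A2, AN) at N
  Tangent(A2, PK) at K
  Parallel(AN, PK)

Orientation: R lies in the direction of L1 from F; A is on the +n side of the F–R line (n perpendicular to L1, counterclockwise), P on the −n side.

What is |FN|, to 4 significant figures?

39.11

Tangency of A1 to both parallel lines with radius 14.3 puts A and P at F ± 14.3·n: A = (13.41, 4.961), P = (-13.41, -4.961). Equal radii place N and K the same way about R: N = R + 14.3·n = (26.04, -29.18), K = R − 14.3·n = (-0.7834, -39.10). Then |FN| = |N − F| = 39.11.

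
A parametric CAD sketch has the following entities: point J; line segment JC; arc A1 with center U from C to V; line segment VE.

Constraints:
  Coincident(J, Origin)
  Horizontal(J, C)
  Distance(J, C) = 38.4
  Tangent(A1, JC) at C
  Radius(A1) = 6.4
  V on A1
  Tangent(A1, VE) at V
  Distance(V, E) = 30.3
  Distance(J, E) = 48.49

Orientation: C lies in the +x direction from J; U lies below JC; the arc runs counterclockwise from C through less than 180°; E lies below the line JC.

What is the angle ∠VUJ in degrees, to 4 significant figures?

8.996°

J is at the origin; JC is horizontal with |JC| = 38.4 and C on the +x side, so C = (38.40, 0.000). Since A1 is tangent to JC there, UC ⟂ JC, so U = C + (0, -6.4) = (38.40, -6.400). Since UV ⟂ VE (tangency), |UE| = √(6.4² + 30.3²) = 30.97 regardless of where V sits on A1. So E lies on both circle(J, 48.49) and circle(U, 30.97); the below-JC intersection is E = (31.75, -36.65). V is the foot of the tangent from E: V = (32.00, -6.348).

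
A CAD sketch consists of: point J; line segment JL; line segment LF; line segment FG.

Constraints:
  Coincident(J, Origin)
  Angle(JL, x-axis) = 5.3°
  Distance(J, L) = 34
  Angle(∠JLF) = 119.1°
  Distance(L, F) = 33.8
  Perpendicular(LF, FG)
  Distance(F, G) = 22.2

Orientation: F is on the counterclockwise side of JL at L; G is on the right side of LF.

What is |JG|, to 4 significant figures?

72.31

J is at the origin; JL runs at 5.3° with length 34.0, so L = 34.0·(cos 5.3°, sin 5.3°) = (33.85, 3.141). ∠JLF = 119.1°, so LF runs at 5.3° + (180° − 119.1°) = 66.20° from the x-axis; with |LF| = 33.8, F = L + 33.8·(cos 66.20°, sin 66.20°) = (47.49, 34.07). The perpendicularity gives FG at right angles to LF; with |FG| = 22.2 on the right of LF, G = F + 22.2·(0.9150, -0.4035) = (67.81, 25.11). Then |JG| = |G − J| = 72.31.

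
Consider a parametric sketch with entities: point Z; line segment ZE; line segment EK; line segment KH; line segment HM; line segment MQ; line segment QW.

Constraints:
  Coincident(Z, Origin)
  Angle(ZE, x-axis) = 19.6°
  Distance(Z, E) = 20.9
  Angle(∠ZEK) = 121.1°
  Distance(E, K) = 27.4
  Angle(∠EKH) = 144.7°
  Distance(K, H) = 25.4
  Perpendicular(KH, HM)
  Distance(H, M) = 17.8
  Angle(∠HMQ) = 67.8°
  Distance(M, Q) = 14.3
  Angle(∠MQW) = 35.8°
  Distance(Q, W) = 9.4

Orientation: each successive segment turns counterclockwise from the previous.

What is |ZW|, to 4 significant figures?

49.76

Z is at the origin; ZE runs at 19.6° with length 20.9, so E = (19.69, 7.011). ∠ZEK = 121.1° gives EK at 78.50° from the x-axis; with |EK| = 27.4, K = (25.15, 33.86). ∠EKH = 144.7° gives KH at 113.8° from the x-axis; with |KH| = 25.4, H = (14.90, 57.10). The perpendicularity gives HM at right angles to KH, so HM runs at -156.2°; with |HM| = 17.8, M = (-1.385, 49.92). ∠HMQ = 67.8° gives MQ at -44.00° from the x-axis; with |MQ| = 14.3, Q = (8.902, 39.98). ∠MQW = 35.8° gives QW at 100.2° from the x-axis; with |QW| = 9.4, W = (7.237, 49.24). Then |ZW| = |W − Z| = 49.76.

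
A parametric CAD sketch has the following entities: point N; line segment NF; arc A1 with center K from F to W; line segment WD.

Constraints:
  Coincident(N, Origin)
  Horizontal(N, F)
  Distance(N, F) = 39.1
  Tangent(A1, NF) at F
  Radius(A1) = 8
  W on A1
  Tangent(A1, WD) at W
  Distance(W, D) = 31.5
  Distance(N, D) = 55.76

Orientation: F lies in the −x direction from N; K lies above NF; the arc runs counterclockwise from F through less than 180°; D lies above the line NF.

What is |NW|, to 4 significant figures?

32.80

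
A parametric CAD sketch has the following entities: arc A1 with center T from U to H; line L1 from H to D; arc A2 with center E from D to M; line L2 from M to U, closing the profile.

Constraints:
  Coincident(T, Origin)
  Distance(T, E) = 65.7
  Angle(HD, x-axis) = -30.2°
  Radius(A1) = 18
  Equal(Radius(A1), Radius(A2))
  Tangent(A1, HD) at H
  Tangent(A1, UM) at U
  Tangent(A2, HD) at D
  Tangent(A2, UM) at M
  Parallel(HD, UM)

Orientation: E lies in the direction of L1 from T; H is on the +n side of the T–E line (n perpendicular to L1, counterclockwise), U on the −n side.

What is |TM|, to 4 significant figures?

68.12

The slot axis is L1's direction at -30.2°, so u = (cos -30.2°, sin -30.2°) = (0.8643, -0.5030) and n = (−sin -30.2°, cos -30.2°) = (0.5030, 0.8643). T is at the origin and E lies 65.7 along u from T, so E = 65.7·u = (56.78, -33.05). Tangency of A1 to both parallel lines with radius 18.0 puts H and U at T ± 18.0·n: H = (9.054, 15.56), U = (-9.054, -15.56). Equal radii place D and M the same way about E: D = E + 18.0·n = (65.84, -17.49), M = E − 18.0·n = (47.73, -48.61). Then |TM| = |M − T| = 68.12.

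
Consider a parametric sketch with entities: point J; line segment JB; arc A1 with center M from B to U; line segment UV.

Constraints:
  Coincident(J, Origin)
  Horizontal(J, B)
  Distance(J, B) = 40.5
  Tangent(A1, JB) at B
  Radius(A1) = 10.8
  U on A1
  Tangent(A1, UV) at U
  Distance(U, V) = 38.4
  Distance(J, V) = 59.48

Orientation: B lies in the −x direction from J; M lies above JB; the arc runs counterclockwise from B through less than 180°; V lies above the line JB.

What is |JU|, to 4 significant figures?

31.90

Checks: |MU| = 10.80 ✓; ∠(MU, UV) = 90.00° ✓; |UV| = 38.40 ✓; |JV| = 59.48 ✓.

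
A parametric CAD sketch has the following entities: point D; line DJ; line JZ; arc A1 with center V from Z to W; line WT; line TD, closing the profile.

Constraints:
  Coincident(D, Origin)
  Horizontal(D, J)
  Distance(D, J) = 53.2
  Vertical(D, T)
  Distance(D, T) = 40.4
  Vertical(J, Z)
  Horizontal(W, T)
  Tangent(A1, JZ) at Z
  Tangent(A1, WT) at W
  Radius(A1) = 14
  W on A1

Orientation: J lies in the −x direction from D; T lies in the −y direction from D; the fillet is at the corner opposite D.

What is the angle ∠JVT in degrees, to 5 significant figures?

137.59°

D is at the origin; DJ is horizontal with |DJ| = 53.2 and J on the −x side, so J = (-53.200, 0.0000). DT is vertical with |DT| = 40.4 and T on the −y side, so T = (0.0000, -40.400). The virtual corner opposite D is at (-53.200, -40.400). Tangency of A1 to JZ means the radius VZ is perpendicular to JZ and the tangent condition forces VW to be normal to WT, with radius 14.0, so the center V sits 14.0 in from both sides at V = (-39.200, -26.400). Then cos ∠JVT = VJ·VT / (|VJ||VT|), giving 137.59°.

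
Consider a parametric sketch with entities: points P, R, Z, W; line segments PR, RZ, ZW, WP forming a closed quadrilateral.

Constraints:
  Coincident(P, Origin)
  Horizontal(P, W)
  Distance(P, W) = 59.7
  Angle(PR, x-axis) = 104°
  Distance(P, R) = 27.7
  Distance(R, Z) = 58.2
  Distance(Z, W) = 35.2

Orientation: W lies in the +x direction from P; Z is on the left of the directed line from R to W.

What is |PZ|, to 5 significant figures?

61.399

P is at the origin; PW is horizontal with |PW| = 59.7 and W in +x, so W = (59.7, 0). PR runs at 104.0° with |PR| = 27.7, so R = (-6.7012, 26.877). Z is determined by |RZ| = 58.2 and |ZW| = 35.2 together: it lies at the intersection of circle(R, 58.2) and circle(W, 35.2). With |RW| = 71.635, the foot of the radical line on RW is 50.811 from R and the perpendicular offset is √(58.2² − 50.811²) = 28.380. Taking the left-of-RW solution: Z = (51.046, 34.120).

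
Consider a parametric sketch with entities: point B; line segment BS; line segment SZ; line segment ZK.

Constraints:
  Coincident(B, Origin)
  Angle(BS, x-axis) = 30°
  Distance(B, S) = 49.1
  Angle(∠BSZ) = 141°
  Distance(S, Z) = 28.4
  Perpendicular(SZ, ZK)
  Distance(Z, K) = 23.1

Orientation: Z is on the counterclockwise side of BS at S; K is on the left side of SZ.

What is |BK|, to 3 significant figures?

67.0

B is at the origin; BS runs at 30.0° with length 49.1, so S = 49.1·(cos 30.0°, sin 30.0°) = (42.5, 24.5). ∠BSZ = 141.0°, so SZ runs at 30.0° + (180° − 141.0°) = 69.0° from the x-axis; with |SZ| = 28.4, Z = S + 28.4·(cos 69.0°, sin 69.0°) = (52.7, 51.1). SZ ⟂ ZK; with |ZK| = 23.1 on the left of SZ, K = Z + 23.1·(-0.934, 0.358) = (31.1, 59.3). Then |BK| = |K − B| = 67.0.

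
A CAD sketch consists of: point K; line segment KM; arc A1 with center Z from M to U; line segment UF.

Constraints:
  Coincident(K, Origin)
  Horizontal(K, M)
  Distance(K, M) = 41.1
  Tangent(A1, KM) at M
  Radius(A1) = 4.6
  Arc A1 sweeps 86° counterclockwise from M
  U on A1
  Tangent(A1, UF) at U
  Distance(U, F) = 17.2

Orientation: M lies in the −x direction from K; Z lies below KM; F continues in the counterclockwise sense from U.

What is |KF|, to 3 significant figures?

51.6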